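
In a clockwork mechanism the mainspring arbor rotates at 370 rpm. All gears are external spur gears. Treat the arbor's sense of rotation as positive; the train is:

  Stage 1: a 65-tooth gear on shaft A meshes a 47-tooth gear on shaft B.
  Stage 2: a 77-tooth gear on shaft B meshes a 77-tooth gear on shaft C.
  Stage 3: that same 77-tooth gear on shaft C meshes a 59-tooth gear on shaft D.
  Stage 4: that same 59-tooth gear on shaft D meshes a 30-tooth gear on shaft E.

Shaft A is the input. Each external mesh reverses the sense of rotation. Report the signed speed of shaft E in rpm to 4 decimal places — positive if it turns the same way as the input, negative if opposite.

Stage 1 [65T→47T]: ω = 370.0000×65/47 = 511.7021 rpm, dir flips to −; running = −511.7021
Stage 2 [77T→77T]: ω = 511.7021×77/77 = 511.7021 rpm, dir flips to +; running = +511.7021
Stage 3 [77T→59T]: ω = 511.7021×77/59 = 667.8146 rpm, dir flips to −; running = −667.8146
Stage 4 [59T→30T]: ω = 667.8146×59/30 = 1313.3688 rpm, dir flips to +; running = +1313.3688

+1313.3688 rpm (same as input, |ω| = 1313.3688 rpm)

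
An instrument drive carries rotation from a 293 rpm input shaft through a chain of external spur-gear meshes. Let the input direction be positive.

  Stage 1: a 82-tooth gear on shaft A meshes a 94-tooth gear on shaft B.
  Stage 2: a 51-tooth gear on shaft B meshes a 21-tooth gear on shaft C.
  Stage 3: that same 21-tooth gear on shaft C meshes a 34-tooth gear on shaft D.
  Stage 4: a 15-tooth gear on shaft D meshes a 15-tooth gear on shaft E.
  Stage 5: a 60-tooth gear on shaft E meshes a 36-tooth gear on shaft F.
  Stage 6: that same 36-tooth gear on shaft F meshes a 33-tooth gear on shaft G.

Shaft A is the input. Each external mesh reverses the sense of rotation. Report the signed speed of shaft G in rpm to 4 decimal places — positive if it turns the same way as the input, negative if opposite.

Stage 1 [82T→94T]: ω = 293.0000×82/94 = 255.5957 rpm, dir flips to −; running = −255.5957
Stage 2 [51T→21T]: ω = 255.5957×51/21 = 620.7325 rpm, dir flips to +; running = +620.7325
Stage 3 [21T→34T]: ω = 620.7325×21/34 = 383.3936 rpm, dir flips to −; running = −383.3936
Stage 4 [15T→15T]: ω = 383.3936×15/15 = 383.3936 rpm, dir flips to +; running = +383.3936
Stage 5 [60T→36T]: ω = 383.3936×60/36 = 638.9894 rpm, dir flips to −; running = −638.9894
Stage 6 [36T→33T]: ω = 638.9894×36/33 = 697.0793 rpm, dir flips to +; running = +697.0793

+697.0793 rpm (same as input, |ω| = 697.0793 rpm)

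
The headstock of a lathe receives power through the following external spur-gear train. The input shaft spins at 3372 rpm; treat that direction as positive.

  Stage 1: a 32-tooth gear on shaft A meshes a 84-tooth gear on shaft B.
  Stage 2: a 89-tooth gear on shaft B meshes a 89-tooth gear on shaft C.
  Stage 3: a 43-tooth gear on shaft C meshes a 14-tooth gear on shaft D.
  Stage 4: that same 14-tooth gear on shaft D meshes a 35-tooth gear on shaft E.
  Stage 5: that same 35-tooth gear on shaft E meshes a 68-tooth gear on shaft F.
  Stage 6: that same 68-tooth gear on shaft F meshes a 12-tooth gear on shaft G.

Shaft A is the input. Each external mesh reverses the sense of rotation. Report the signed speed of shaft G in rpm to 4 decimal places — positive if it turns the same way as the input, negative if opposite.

+4603.0476 rpm (same as input, |ω| = 4603.0476 rpm)

Stage 1 [32T→84T]: ω = 3372.0000×32/84 = 1284.5714 rpm, dir flips to −; running = −1284.5714
Stage 2 [89T→89T]: ω = 1284.5714×89/89 = 1284.5714 rpm, dir flips to +; running = +1284.5714
Stage 3 [43T→14T]: ω = 1284.5714×43/14 = 3945.4694 rpm, dir flips to −; running = −3945.4694
Stage 4 [14T→35T]: ω = 3945.4694×14/35 = 1578.1878 rpm, dir flips to +; running = +1578.1878
Stage 5 [35T→68T]: ω = 1578.1878×35/68 = 812.3025 rpm, dir flips to −; running = −812.3025
Stage 6 [68T→12T]: ω = 812.3025×68/12 = 4603.0476 rpm, dir flips to +; running = +4603.0476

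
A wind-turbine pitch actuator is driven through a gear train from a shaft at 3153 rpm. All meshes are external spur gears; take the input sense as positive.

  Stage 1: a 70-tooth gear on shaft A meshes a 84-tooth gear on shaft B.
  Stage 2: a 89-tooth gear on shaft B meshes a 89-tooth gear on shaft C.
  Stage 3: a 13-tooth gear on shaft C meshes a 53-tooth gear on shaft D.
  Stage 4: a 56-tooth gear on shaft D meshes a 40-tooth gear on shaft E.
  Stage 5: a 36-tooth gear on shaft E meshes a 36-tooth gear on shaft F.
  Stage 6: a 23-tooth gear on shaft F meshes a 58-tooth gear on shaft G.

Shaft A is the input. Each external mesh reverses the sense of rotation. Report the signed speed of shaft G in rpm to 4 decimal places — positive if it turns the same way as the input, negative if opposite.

Stage 1 [70T→84T]: ω = 3153.0000×70/84 = 2627.5000 rpm, dir flips to −; running = −2627.5000
Stage 2 [89T→89T]: ω = 2627.5000×89/89 = 2627.5000 rpm, dir flips to +; running = +2627.5000
Stage 3 [13T→53T]: ω = 2627.5000×13/53 = 644.4811 rpm, dir flips to −; running = −644.4811
Stage 4 [56T→40T]: ω = 644.4811×56/40 = 902.2736 rpm, dir flips to +; running = +902.2736
Stage 5 [36T→36T]: ω = 902.2736×36/36 = 902.2736 rpm, dir flips to −; running = −902.2736
Stage 6 [23T→58T]: ω = 902.2736×23/58 = 357.7981 rpm, dir flips to +; running = +357.7981

+357.7981 rpm (same as input, |ω| = 357.7981 rpm)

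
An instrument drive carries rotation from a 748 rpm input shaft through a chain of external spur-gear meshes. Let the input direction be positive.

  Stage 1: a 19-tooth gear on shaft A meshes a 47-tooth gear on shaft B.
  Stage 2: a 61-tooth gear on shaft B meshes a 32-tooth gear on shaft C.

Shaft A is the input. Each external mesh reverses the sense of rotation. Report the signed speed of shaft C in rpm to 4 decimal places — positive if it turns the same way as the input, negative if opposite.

Stage 1 [19T→47T]: ω = 748.0000×19/47 = 302.3830 rpm, dir flips to −; running = −302.3830
Stage 2 [61T→32T]: ω = 302.3830×61/32 = 576.4176 rpm, dir flips to +; running = +576.4176

+576.4176 rpm (same as input, |ω| = 576.4176 rpm)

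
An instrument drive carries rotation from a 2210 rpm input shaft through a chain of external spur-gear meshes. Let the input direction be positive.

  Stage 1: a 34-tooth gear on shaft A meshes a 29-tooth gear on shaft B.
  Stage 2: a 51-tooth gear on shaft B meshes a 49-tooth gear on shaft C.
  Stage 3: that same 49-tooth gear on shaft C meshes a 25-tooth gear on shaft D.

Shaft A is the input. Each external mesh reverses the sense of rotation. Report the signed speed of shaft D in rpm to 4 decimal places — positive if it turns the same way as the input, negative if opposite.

Stage 1 [34T→29T]: ω = 2210.0000×34/29 = 2591.0345 rpm, dir flips to −; running = −2591.0345
Stage 2 [51T→49T]: ω = 2591.0345×51/49 = 2696.7910 rpm, dir flips to +; running = +2696.7910
Stage 3 [49T→25T]: ω = 2696.7910×49/25 = 5285.7103 rpm, dir flips to −; running = −5285.7103

-5285.7103 rpm (opposite to input, |ω| = 5285.7103 rpm)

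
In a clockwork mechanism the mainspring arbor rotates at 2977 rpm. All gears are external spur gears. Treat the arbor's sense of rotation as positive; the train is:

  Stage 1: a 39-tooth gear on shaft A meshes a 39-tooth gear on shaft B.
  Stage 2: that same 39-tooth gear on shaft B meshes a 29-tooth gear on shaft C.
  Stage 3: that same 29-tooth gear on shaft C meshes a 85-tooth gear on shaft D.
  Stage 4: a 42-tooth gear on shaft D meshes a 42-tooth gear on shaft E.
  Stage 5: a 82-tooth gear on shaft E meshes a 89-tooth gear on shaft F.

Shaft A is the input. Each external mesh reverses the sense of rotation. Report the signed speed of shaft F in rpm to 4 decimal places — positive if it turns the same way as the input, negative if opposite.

Stage 1 [39T→39T]: ω = 2977.0000×39/39 = 2977.0000 rpm, dir flips to −; running = −2977.0000
Stage 2 [39T→29T]: ω = 2977.0000×39/29 = 4003.5517 rpm, dir flips to +; running = +4003.5517
Stage 3 [29T→85T]: ω = 4003.5517×29/85 = 1365.9176 rpm, dir flips to −; running = −1365.9176
Stage 4 [42T→42T]: ω = 1365.9176×42/42 = 1365.9176 rpm, dir flips to +; running = +1365.9176
Stage 5 [82T→89T]: ω = 1365.9176×82/89 = 1258.4859 rpm, dir flips to −; running = −1258.4859

-1258.4859 rpm (opposite to input, |ω| = 1258.4859 rpm)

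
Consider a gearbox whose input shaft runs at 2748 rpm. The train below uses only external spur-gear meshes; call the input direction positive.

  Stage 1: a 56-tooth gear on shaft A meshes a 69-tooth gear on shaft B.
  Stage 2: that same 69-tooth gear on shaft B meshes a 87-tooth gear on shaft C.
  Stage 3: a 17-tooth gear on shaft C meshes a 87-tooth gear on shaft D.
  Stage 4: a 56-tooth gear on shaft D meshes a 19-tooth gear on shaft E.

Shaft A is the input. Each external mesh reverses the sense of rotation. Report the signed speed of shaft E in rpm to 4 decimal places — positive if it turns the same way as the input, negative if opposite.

Stage 1 [56T→69T]: ω = 2748.0000×56/69 = 2230.2609 rpm, dir flips to −; running = −2230.2609
Stage 2 [69T→87T]: ω = 2230.2609×69/87 = 1768.8276 rpm, dir flips to +; running = +1768.8276
Stage 3 [17T→87T]: ω = 1768.8276×17/87 = 345.6330 rpm, dir flips to −; running = −345.6330
Stage 4 [56T→19T]: ω = 345.6330×56/19 = 1018.7077 rpm, dir flips to +; running = +1018.7077

+1018.7077 rpm (same as input, |ω| = 1018.7077 rpm)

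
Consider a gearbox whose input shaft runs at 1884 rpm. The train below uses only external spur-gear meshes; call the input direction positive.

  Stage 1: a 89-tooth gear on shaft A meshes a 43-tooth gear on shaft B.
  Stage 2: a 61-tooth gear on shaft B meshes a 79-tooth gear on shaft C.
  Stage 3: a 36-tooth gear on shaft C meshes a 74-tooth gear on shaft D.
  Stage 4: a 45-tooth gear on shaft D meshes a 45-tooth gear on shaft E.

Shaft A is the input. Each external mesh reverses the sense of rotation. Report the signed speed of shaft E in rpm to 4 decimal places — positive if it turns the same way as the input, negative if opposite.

+1464.7921 rpm (same as input, |ω| = 1464.7921 rpm)

Stage 1 [89T→43T]: ω = 1884.0000×89/43 = 3899.4419 rpm, dir flips to −; running = −3899.4419
Stage 2 [61T→79T]: ω = 3899.4419×61/79 = 3010.9614 rpm, dir flips to +; running = +3010.9614
Stage 3 [36T→74T]: ω = 3010.9614×36/74 = 1464.7921 rpm, dir flips to −; running = −1464.7921
Stage 4 [45T→45T]: ω = 1464.7921×45/45 = 1464.7921 rpm, dir flips to +; running = +1464.7921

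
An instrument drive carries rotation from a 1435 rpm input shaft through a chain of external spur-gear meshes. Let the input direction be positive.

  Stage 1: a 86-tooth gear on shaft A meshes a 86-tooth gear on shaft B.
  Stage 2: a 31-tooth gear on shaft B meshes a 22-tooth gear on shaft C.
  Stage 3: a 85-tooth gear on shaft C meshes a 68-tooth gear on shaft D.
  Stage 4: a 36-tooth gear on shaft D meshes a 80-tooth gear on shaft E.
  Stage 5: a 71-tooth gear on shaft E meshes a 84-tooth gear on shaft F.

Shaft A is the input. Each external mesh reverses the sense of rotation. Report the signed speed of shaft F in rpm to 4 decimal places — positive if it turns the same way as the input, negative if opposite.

Stage 1 [86T→86T]: ω = 1435.0000×86/86 = 1435.0000 rpm, dir flips to −; running = −1435.0000
Stage 2 [31T→22T]: ω = 1435.0000×31/22 = 2022.0455 rpm, dir flips to +; running = +2022.0455
Stage 3 [85T→68T]: ω = 2022.0455×85/68 = 2527.5568 rpm, dir flips to −; running = −2527.5568
Stage 4 [36T→80T]: ω = 2527.5568×36/80 = 1137.4006 rpm, dir flips to +; running = +1137.4006
Stage 5 [71T→84T]: ω = 1137.4006×71/84 = 961.3743 rpm, dir flips to −; running = −961.3743

-961.3743 rpm (opposite to input, |ω| = 961.3743 rpm)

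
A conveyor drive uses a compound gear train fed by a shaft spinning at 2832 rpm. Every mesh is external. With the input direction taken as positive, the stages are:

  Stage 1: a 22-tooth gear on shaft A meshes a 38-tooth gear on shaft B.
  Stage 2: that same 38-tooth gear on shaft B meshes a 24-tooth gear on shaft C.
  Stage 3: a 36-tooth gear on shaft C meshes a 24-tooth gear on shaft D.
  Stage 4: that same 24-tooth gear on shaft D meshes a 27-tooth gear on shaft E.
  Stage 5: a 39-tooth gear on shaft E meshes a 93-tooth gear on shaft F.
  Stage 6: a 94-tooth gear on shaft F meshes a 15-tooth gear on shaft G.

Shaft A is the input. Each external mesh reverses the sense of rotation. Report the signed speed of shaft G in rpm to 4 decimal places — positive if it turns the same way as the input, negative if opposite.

+9096.2351 rpm (same as input, |ω| = 9096.2351 rpm)

Stage 1 [22T→38T]: ω = 2832.0000×22/38 = 1639.5789 rpm, dir flips to −; running = −1639.5789
Stage 2 [38T→24T]: ω = 1639.5789×38/24 = 2596.0000 rpm, dir flips to +; running = +2596.0000
Stage 3 [36T→24T]: ω = 2596.0000×36/24 = 3894.0000 rpm, dir flips to −; running = −3894.0000
Stage 4 [24T→27T]: ω = 3894.0000×24/27 = 3461.3333 rpm, dir flips to +; running = +3461.3333
Stage 5 [39T→93T]: ω = 3461.3333×39/93 = 1451.5269 rpm, dir flips to −; running = −1451.5269
Stage 6 [94T→15T]: ω = 1451.5269×94/15 = 9096.2351 rpm, dir flips to +; running = +9096.2351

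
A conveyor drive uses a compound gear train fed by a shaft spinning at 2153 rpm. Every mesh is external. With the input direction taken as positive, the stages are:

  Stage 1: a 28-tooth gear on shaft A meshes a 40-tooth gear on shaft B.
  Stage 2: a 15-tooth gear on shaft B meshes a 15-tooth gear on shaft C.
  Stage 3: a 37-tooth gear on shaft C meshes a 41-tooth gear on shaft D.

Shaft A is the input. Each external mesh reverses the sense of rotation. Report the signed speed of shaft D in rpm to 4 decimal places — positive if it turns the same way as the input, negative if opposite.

Stage 1 [28T→40T]: ω = 2153.0000×28/40 = 1507.1000 rpm, dir flips to −; running = −1507.1000
Stage 2 [15T→15T]: ω = 1507.1000×15/15 = 1507.1000 rpm, dir flips to +; running = +1507.1000
Stage 3 [37T→41T]: ω = 1507.1000×37/41 = 1360.0659 rpm, dir flips to −; running = −1360.0659

-1360.0659 rpm (opposite to input, |ω| = 1360.0659 rpm)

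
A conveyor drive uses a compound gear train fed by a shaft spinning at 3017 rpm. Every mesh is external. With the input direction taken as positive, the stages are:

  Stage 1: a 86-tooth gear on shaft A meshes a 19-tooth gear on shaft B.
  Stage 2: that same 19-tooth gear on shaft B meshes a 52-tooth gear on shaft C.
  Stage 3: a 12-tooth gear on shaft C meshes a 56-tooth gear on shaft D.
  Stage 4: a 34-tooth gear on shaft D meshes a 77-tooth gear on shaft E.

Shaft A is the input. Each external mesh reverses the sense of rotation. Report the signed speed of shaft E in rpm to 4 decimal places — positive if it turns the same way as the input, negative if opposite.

+472.1194 rpm (same as input, |ω| = 472.1194 rpm)

Stage 1 [86T→19T]: ω = 3017.0000×86/19 = 13655.8947 rpm, dir flips to −; running = −13655.8947
Stage 2 [19T→52T]: ω = 13655.8947×19/52 = 4989.6538 rpm, dir flips to +; running = +4989.6538
Stage 3 [12T→56T]: ω = 4989.6538×12/56 = 1069.2115 rpm, dir flips to −; running = −1069.2115
Stage 4 [34T→77T]: ω = 1069.2115×34/77 = 472.1194 rpm, dir flips to +; running = +472.1194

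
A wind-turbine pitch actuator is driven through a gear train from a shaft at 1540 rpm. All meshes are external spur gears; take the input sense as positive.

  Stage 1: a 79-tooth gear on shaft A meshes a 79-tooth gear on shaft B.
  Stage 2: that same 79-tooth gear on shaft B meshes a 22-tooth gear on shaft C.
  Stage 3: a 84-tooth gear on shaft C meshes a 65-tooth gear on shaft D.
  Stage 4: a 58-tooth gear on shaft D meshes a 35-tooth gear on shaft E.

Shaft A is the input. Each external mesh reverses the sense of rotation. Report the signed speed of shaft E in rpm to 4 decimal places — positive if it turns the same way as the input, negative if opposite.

+11842.7077 rpm (same as input, |ω| = 11842.7077 rpm)

Stage 1 [79T→79T]: ω = 1540.0000×79/79 = 1540.0000 rpm, dir flips to −; running = −1540.0000
Stage 2 [79T→22T]: ω = 1540.0000×79/22 = 5530.0000 rpm, dir flips to +; running = +5530.0000
Stage 3 [84T→65T]: ω = 5530.0000×84/65 = 7146.4615 rpm, dir flips to −; running = −7146.4615
Stage 4 [58T→35T]: ω = 7146.4615×58/35 = 11842.7077 rpm, dir flips to +; running = +11842.7077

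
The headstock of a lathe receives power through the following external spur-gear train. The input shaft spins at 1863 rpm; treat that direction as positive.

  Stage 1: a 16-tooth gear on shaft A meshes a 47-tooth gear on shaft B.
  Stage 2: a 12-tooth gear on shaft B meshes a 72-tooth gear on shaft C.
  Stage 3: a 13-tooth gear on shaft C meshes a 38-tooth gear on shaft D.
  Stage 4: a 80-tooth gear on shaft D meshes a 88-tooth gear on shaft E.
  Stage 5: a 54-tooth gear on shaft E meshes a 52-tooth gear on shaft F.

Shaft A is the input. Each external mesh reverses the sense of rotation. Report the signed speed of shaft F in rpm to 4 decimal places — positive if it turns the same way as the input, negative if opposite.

Stage 1 [16T→47T]: ω = 1863.0000×16/47 = 634.2128 rpm, dir flips to −; running = −634.2128
Stage 2 [12T→72T]: ω = 634.2128×12/72 = 105.7021 rpm, dir flips to +; running = +105.7021
Stage 3 [13T→38T]: ω = 105.7021×13/38 = 36.1613 rpm, dir flips to −; running = −36.1613
Stage 4 [80T→88T]: ω = 36.1613×80/88 = 32.8739 rpm, dir flips to +; running = +32.8739
Stage 5 [54T→52T]: ω = 32.8739×54/52 = 34.1382 rpm, dir flips to −; running = −34.1382

-34.1382 rpm (opposite to input, |ω| = 34.1382 rpm)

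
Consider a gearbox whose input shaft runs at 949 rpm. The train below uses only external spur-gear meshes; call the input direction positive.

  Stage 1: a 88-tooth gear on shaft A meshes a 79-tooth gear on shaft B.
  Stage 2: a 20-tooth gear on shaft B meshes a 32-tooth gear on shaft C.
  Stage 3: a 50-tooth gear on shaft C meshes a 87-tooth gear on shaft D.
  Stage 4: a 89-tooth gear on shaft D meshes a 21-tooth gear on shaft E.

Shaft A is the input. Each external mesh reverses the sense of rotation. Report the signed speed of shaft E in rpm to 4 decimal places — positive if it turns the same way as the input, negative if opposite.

+1609.2491 rpm (same as input, |ω| = 1609.2491 rpm)

Stage 1 [88T→79T]: ω = 949.0000×88/79 = 1057.1139 rpm, dir flips to −; running = −1057.1139
Stage 2 [20T→32T]: ω = 1057.1139×20/32 = 660.6962 rpm, dir flips to +; running = +660.6962
Stage 3 [50T→87T]: ω = 660.6962×50/87 = 379.7105 rpm, dir flips to −; running = −379.7105
Stage 4 [89T→21T]: ω = 379.7105×89/21 = 1609.2491 rpm, dir flips to +; running = +1609.2491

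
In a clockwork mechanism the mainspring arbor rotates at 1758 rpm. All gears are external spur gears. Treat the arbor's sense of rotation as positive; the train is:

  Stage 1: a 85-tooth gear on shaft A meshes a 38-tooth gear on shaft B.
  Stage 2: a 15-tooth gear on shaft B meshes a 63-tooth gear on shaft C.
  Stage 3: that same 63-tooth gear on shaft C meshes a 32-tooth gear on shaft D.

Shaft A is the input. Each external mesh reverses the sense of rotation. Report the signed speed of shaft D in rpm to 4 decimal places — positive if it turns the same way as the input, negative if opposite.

Stage 1 [85T→38T]: ω = 1758.0000×85/38 = 3932.3684 rpm, dir flips to −; running = −3932.3684
Stage 2 [15T→63T]: ω = 3932.3684×15/63 = 936.2782 rpm, dir flips to +; running = +936.2782
Stage 3 [63T→32T]: ω = 936.2782×63/32 = 1843.2977 rpm, dir flips to −; running = −1843.2977

-1843.2977 rpm (opposite to input, |ω| = 1843.2977 rpm)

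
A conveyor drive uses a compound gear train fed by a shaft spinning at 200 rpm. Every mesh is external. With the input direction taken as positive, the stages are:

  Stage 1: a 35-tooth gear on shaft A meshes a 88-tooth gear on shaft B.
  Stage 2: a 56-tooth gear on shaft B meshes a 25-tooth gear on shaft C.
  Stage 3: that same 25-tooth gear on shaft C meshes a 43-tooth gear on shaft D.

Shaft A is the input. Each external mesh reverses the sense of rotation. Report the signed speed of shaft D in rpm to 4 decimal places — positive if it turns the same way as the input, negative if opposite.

-103.5941 rpm (opposite to input, |ω| = 103.5941 rpm)

Stage 1 [35T→88T]: ω = 200.0000×35/88 = 79.5455 rpm, dir flips to −; running = −79.5455
Stage 2 [56T→25T]: ω = 79.5455×56/25 = 178.1818 rpm, dir flips to +; running = +178.1818
Stage 3 [25T→43T]: ω = 178.1818×25/43 = 103.5941 rpm, dir flips to −; running = −103.5941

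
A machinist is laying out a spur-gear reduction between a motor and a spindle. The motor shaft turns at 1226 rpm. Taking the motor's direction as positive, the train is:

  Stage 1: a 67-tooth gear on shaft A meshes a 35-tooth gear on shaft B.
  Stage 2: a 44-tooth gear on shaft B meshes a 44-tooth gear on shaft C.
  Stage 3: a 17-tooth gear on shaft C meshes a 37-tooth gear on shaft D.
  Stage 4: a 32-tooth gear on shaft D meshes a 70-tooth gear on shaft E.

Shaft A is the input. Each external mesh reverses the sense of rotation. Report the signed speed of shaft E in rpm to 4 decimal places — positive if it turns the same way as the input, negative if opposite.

Stage 1 [67T→35T]: ω = 1226.0000×67/35 = 2346.9143 rpm, dir flips to −; running = −2346.9143
Stage 2 [44T→44T]: ω = 2346.9143×44/44 = 2346.9143 rpm, dir flips to +; running = +2346.9143
Stage 3 [17T→37T]: ω = 2346.9143×17/37 = 1078.3120 rpm, dir flips to −; running = −1078.3120
Stage 4 [32T→70T]: ω = 1078.3120×32/70 = 492.9426 rpm, dir flips to +; running = +492.9426

+492.9426 rpm (same as input, |ω| = 492.9426 rpm)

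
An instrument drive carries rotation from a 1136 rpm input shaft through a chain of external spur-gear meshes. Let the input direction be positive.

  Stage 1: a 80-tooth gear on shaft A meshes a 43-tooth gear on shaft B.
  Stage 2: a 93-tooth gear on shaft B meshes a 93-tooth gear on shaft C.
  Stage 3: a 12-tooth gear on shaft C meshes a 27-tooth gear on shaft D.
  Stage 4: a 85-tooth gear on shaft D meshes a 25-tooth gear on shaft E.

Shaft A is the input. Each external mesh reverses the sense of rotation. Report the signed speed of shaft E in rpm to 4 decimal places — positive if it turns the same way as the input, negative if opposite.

+3193.7158 rpm (same as input, |ω| = 3193.7158 rpm)

Stage 1 [80T→43T]: ω = 1136.0000×80/43 = 2113.4884 rpm, dir flips to −; running = −2113.4884
Stage 2 [93T→93T]: ω = 2113.4884×93/93 = 2113.4884 rpm, dir flips to +; running = +2113.4884
Stage 3 [12T→27T]: ω = 2113.4884×12/27 = 939.3282 rpm, dir flips to −; running = −939.3282
Stage 4 [85T→25T]: ω = 939.3282×85/25 = 3193.7158 rpm, dir flips to +; running = +3193.7158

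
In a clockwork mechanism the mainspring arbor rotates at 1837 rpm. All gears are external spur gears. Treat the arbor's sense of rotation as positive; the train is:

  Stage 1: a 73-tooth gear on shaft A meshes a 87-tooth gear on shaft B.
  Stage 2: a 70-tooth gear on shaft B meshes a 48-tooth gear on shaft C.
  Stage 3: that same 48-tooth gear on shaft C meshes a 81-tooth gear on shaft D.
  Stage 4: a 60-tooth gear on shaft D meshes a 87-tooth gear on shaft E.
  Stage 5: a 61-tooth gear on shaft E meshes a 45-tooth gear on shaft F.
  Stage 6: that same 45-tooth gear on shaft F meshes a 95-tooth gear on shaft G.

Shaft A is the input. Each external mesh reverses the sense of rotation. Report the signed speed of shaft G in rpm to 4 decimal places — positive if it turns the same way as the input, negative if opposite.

Stage 1 [73T→87T]: ω = 1837.0000×73/87 = 1541.3908 rpm, dir flips to −; running = −1541.3908
Stage 2 [70T→48T]: ω = 1541.3908×70/48 = 2247.8616 rpm, dir flips to +; running = +2247.8616
Stage 3 [48T→81T]: ω = 2247.8616×48/81 = 1332.0661 rpm, dir flips to −; running = −1332.0661
Stage 4 [60T→87T]: ω = 1332.0661×60/87 = 918.6663 rpm, dir flips to +; running = +918.6663
Stage 5 [61T→45T]: ω = 918.6663×61/45 = 1245.3032 rpm, dir flips to −; running = −1245.3032
Stage 6 [45T→95T]: ω = 1245.3032×45/95 = 589.8805 rpm, dir flips to +; running = +589.8805

+589.8805 rpm (same as input, |ω| = 589.8805 rpm)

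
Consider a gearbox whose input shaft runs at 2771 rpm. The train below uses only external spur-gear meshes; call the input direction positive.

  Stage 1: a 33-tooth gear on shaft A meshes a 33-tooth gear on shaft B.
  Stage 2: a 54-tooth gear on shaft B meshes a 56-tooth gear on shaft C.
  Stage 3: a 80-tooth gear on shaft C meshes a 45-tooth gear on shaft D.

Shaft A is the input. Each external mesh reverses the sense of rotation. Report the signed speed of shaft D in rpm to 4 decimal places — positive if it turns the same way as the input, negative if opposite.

Stage 1 [33T→33T]: ω = 2771.0000×33/33 = 2771.0000 rpm, dir flips to −; running = −2771.0000
Stage 2 [54T→56T]: ω = 2771.0000×54/56 = 2672.0357 rpm, dir flips to +; running = +2672.0357
Stage 3 [80T→45T]: ω = 2672.0357×80/45 = 4750.2857 rpm, dir flips to −; running = −4750.2857

-4750.2857 rpm (opposite to input, |ω| = 4750.2857 rpm)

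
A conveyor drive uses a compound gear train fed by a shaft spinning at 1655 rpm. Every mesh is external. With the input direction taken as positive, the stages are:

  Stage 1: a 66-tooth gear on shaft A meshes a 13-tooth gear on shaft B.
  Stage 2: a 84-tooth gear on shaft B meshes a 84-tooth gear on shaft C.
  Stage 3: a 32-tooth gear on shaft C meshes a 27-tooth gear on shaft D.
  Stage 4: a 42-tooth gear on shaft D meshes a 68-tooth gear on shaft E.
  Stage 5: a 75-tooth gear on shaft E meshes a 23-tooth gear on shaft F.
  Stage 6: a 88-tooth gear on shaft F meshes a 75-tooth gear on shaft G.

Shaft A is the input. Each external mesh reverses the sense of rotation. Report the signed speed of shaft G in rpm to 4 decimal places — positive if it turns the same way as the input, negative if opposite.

Stage 1 [66T→13T]: ω = 1655.0000×66/13 = 8402.3077 rpm, dir flips to −; running = −8402.3077
Stage 2 [84T→84T]: ω = 8402.3077×84/84 = 8402.3077 rpm, dir flips to +; running = +8402.3077
Stage 3 [32T→27T]: ω = 8402.3077×32/27 = 9958.2906 rpm, dir flips to −; running = −9958.2906
Stage 4 [42T→68T]: ω = 9958.2906×42/68 = 6150.7089 rpm, dir flips to +; running = +6150.7089
Stage 5 [75T→23T]: ω = 6150.7089×75/23 = 20056.6595 rpm, dir flips to −; running = −20056.6595
Stage 6 [88T→75T]: ω = 20056.6595×88/75 = 23533.1471 rpm, dir flips to +; running = +23533.1471

+23533.1471 rpm (same as input, |ω| = 23533.1471 rpm)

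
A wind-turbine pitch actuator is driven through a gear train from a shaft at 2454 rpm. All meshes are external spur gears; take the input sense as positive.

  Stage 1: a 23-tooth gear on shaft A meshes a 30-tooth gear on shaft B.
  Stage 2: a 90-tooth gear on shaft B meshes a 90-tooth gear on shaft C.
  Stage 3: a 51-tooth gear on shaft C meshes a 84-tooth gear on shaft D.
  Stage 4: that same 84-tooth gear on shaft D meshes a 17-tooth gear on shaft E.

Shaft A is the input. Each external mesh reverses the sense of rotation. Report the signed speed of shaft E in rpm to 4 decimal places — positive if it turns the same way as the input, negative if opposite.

+5644.2000 rpm (same as input, |ω| = 5644.2000 rpm)

Stage 1 [23T→30T]: ω = 2454.0000×23/30 = 1881.4000 rpm, dir flips to −; running = −1881.4000
Stage 2 [90T→90T]: ω = 1881.4000×90/90 = 1881.4000 rpm, dir flips to +; running = +1881.4000
Stage 3 [51T→84T]: ω = 1881.4000×51/84 = 1142.2786 rpm, dir flips to −; running = −1142.2786
Stage 4 [84T→17T]: ω = 1142.2786×84/17 = 5644.2000 rpm, dir flips to +; running = +5644.2000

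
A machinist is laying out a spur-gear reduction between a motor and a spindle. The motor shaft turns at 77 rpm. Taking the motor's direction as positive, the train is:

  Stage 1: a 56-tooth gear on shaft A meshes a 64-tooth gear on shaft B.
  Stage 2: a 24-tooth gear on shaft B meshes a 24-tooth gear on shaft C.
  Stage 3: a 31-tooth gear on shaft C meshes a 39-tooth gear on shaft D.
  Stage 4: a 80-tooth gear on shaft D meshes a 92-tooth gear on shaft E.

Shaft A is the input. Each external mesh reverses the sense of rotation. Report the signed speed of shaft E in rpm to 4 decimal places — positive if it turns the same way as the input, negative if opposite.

Stage 1 [56T→64T]: ω = 77.0000×56/64 = 67.3750 rpm, dir flips to −; running = −67.3750
Stage 2 [24T→24T]: ω = 67.3750×24/24 = 67.3750 rpm, dir flips to +; running = +67.3750
Stage 3 [31T→39T]: ω = 67.3750×31/39 = 53.5545 rpm, dir flips to −; running = −53.5545
Stage 4 [80T→92T]: ω = 53.5545×80/92 = 46.5691 rpm, dir flips to +; running = +46.5691

+46.5691 rpm (same as input, |ω| = 46.5691 rpm)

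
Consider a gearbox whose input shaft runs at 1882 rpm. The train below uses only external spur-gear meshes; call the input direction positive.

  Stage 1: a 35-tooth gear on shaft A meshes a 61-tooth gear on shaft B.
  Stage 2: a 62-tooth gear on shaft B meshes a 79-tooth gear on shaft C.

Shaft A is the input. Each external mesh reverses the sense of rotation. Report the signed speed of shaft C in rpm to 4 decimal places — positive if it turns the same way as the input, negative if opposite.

+847.4663 rpm (same as input, |ω| = 847.4663 rpm)

Stage 1 [35T→61T]: ω = 1882.0000×35/61 = 1079.8361 rpm, dir flips to −; running = −1079.8361
Stage 2 [62T→79T]: ω = 1079.8361×62/79 = 847.4663 rpm, dir flips to +; running = +847.4663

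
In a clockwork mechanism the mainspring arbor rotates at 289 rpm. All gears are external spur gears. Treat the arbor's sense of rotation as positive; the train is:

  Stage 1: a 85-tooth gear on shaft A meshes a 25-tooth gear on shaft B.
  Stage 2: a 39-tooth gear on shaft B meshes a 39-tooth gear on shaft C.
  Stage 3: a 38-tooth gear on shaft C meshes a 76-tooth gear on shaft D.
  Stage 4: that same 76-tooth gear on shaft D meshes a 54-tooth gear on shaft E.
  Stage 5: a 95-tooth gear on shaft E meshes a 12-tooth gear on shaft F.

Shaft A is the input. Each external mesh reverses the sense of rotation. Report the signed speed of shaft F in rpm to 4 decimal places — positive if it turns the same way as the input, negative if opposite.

Stage 1 [85T→25T]: ω = 289.0000×85/25 = 982.6000 rpm, dir flips to −; running = −982.6000
Stage 2 [39T→39T]: ω = 982.6000×39/39 = 982.6000 rpm, dir flips to +; running = +982.6000
Stage 3 [38T→76T]: ω = 982.6000×38/76 = 491.3000 rpm, dir flips to −; running = −491.3000
Stage 4 [76T→54T]: ω = 491.3000×76/54 = 691.4593 rpm, dir flips to +; running = +691.4593
Stage 5 [95T→12T]: ω = 691.4593×95/12 = 5474.0525 rpm, dir flips to −; running = −5474.0525

-5474.0525 rpm (opposite to input, |ω| = 5474.0525 rpm)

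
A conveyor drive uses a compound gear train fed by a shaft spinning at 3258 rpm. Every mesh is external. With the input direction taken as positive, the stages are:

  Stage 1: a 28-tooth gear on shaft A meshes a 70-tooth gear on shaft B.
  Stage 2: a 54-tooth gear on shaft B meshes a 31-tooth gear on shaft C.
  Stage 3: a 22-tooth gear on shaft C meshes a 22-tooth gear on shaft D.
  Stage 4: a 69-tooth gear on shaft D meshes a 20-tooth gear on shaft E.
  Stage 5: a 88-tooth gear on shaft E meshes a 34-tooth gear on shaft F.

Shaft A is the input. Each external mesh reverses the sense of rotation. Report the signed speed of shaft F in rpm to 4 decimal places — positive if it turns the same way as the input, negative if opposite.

Stage 1 [28T→70T]: ω = 3258.0000×28/70 = 1303.2000 rpm, dir flips to −; running = −1303.2000
Stage 2 [54T→31T]: ω = 1303.2000×54/31 = 2270.0903 rpm, dir flips to +; running = +2270.0903
Stage 3 [22T→22T]: ω = 2270.0903×22/22 = 2270.0903 rpm, dir flips to −; running = −2270.0903
Stage 4 [69T→20T]: ω = 2270.0903×69/20 = 7831.8116 rpm, dir flips to +; running = +7831.8116
Stage 5 [88T→34T]: ω = 7831.8116×88/34 = 20270.5712 rpm, dir flips to −; running = −20270.5712

-20270.5712 rpm (opposite to input, |ω| = 20270.5712 rpm)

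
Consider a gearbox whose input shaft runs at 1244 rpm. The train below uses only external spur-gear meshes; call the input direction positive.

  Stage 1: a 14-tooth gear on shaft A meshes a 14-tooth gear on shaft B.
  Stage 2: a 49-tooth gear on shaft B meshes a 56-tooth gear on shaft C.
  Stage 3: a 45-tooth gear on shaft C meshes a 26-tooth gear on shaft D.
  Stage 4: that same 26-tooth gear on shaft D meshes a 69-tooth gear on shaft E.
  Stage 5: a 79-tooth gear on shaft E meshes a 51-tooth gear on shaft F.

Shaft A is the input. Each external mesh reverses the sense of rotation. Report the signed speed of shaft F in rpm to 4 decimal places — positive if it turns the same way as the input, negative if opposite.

-1099.6355 rpm (opposite to input, |ω| = 1099.6355 rpm)

Stage 1 [14T→14T]: ω = 1244.0000×14/14 = 1244.0000 rpm, dir flips to −; running = −1244.0000
Stage 2 [49T→56T]: ω = 1244.0000×49/56 = 1088.5000 rpm, dir flips to +; running = +1088.5000
Stage 3 [45T→26T]: ω = 1088.5000×45/26 = 1883.9423 rpm, dir flips to −; running = −1883.9423
Stage 4 [26T→69T]: ω = 1883.9423×26/69 = 709.8913 rpm, dir flips to +; running = +709.8913
Stage 5 [79T→51T]: ω = 709.8913×79/51 = 1099.6355 rpm, dir flips to −; running = −1099.6355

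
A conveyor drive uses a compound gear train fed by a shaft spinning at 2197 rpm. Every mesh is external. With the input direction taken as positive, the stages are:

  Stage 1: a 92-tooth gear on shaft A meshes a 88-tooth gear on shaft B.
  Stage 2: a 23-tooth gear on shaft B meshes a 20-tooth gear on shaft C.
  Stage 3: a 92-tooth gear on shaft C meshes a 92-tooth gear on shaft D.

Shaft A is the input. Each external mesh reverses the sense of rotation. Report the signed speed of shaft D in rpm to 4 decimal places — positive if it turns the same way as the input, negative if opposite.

-2641.3932 rpm (opposite to input, |ω| = 2641.3932 rpm)

Stage 1 [92T→88T]: ω = 2197.0000×92/88 = 2296.8636 rpm, dir flips to −; running = −2296.8636
Stage 2 [23T→20T]: ω = 2296.8636×23/20 = 2641.3932 rpm, dir flips to +; running = +2641.3932
Stage 3 [92T→92T]: ω = 2641.3932×92/92 = 2641.3932 rpm, dir flips to −; running = −2641.3932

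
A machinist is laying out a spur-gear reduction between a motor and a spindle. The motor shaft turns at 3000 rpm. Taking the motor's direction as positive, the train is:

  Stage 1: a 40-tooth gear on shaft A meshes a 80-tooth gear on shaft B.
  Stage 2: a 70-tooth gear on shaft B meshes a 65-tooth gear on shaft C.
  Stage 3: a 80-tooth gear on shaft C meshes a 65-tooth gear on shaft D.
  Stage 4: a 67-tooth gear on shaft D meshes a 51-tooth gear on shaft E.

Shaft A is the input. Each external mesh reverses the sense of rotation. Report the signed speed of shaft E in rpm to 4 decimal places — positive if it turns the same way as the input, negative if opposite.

Stage 1 [40T→80T]: ω = 3000.0000×40/80 = 1500.0000 rpm, dir flips to −; running = −1500.0000
Stage 2 [70T→65T]: ω = 1500.0000×70/65 = 1615.3846 rpm, dir flips to +; running = +1615.3846
Stage 3 [80T→65T]: ω = 1615.3846×80/65 = 1988.1657 rpm, dir flips to −; running = −1988.1657
Stage 4 [67T→51T]: ω = 1988.1657×67/51 = 2611.9039 rpm, dir flips to +; running = +2611.9039

+2611.9039 rpm (same as input, |ω| = 2611.9039 rpm)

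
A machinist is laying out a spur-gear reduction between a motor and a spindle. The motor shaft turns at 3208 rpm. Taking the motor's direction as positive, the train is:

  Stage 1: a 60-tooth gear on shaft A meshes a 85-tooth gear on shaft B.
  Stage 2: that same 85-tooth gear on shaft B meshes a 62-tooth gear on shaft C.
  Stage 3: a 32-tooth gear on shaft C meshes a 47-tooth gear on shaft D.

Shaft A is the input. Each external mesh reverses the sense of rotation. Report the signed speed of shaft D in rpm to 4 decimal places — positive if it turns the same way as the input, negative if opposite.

-2113.7131 rpm (opposite to input, |ω| = 2113.7131 rpm)

Stage 1 [60T→85T]: ω = 3208.0000×60/85 = 2264.4706 rpm, dir flips to −; running = −2264.4706
Stage 2 [85T→62T]: ω = 2264.4706×85/62 = 3104.5161 rpm, dir flips to +; running = +3104.5161
Stage 3 [32T→47T]: ω = 3104.5161×32/47 = 2113.7131 rpm, dir flips to −; running = −2113.7131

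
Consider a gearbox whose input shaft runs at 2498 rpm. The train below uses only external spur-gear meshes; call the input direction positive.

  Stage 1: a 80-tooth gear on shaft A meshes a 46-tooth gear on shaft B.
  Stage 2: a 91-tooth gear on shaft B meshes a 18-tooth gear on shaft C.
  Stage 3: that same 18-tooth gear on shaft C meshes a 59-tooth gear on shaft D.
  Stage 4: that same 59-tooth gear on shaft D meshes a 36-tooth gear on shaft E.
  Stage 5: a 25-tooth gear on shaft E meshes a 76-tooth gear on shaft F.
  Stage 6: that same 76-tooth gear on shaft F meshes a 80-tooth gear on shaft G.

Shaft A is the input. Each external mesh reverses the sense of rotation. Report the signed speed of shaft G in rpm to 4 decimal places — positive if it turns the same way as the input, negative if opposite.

Stage 1 [80T→46T]: ω = 2498.0000×80/46 = 4344.3478 rpm, dir flips to −; running = −4344.3478
Stage 2 [91T→18T]: ω = 4344.3478×91/18 = 21963.0918 rpm, dir flips to +; running = +21963.0918
Stage 3 [18T→59T]: ω = 21963.0918×18/59 = 6700.6043 rpm, dir flips to −; running = −6700.6043
Stage 4 [59T→36T]: ω = 6700.6043×59/36 = 10981.5459 rpm, dir flips to +; running = +10981.5459
Stage 5 [25T→76T]: ω = 10981.5459×25/76 = 3612.3506 rpm, dir flips to −; running = −3612.3506
Stage 6 [76T→80T]: ω = 3612.3506×76/80 = 3431.7331 rpm, dir flips to +; running = +3431.7331

+3431.7331 rpm (same as input, |ω| = 3431.7331 rpm)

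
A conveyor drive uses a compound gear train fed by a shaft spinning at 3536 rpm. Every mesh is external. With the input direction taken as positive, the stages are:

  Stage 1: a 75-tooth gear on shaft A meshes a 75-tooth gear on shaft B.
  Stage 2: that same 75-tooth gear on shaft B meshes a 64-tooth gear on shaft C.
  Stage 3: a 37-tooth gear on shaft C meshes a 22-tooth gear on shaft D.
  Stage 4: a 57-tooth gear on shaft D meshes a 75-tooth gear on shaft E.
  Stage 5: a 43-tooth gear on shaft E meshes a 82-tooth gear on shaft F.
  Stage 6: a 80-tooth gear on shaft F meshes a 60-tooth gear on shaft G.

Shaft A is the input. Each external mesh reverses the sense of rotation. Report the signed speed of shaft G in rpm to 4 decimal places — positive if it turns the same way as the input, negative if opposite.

Stage 1 [75T→75T]: ω = 3536.0000×75/75 = 3536.0000 rpm, dir flips to −; running = −3536.0000
Stage 2 [75T→64T]: ω = 3536.0000×75/64 = 4143.7500 rpm, dir flips to +; running = +4143.7500
Stage 3 [37T→22T]: ω = 4143.7500×37/22 = 6969.0341 rpm, dir flips to −; running = −6969.0341
Stage 4 [57T→75T]: ω = 6969.0341×57/75 = 5296.4659 rpm, dir flips to +; running = +5296.4659
Stage 5 [43T→82T]: ω = 5296.4659×43/82 = 2777.4150 rpm, dir flips to −; running = −2777.4150
Stage 6 [80T→60T]: ω = 2777.4150×80/60 = 3703.2201 rpm, dir flips to +; running = +3703.2201

+3703.2201 rpm (same as input, |ω| = 3703.2201 rpm)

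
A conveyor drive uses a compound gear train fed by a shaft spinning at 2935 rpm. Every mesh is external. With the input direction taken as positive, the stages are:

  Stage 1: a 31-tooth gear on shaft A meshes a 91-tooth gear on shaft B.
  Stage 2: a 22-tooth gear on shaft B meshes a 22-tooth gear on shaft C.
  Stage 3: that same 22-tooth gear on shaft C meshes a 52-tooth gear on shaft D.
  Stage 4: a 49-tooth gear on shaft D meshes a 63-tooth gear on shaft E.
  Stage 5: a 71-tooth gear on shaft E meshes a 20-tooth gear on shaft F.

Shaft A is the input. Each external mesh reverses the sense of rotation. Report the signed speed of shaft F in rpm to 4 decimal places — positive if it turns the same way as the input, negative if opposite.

-1167.9698 rpm (opposite to input, |ω| = 1167.9698 rpm)

Stage 1 [31T→91T]: ω = 2935.0000×31/91 = 999.8352 rpm, dir flips to −; running = −999.8352
Stage 2 [22T→22T]: ω = 999.8352×22/22 = 999.8352 rpm, dir flips to +; running = +999.8352
Stage 3 [22T→52T]: ω = 999.8352×22/52 = 423.0072 rpm, dir flips to −; running = −423.0072
Stage 4 [49T→63T]: ω = 423.0072×49/63 = 329.0056 rpm, dir flips to +; running = +329.0056
Stage 5 [71T→20T]: ω = 329.0056×71/20 = 1167.9698 rpm, dir flips to −; running = −1167.9698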